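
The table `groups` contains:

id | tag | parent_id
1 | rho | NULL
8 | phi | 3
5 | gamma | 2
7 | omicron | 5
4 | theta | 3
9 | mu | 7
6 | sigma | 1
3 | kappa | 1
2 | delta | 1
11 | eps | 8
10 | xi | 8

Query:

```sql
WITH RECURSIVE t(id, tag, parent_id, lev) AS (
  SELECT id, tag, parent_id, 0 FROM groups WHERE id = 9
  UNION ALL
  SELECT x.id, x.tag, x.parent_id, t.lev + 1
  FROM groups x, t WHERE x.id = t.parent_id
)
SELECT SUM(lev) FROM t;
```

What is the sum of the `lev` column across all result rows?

Base: id=9 (mu), parent_id=7, lev 0.
Iteration 1: join on id=7 -> omicron (id 7, parent_id=5, lev 1).
Iteration 2: join on id=5 -> gamma (id 5, parent_id=2, lev 2).
Iteration 3: join on id=2 -> delta (id 2, parent_id=1, lev 3).
Iteration 4: join on id=1 -> rho (id 1, parent_id=NULL, lev 4).
Iteration 5: parent_id is NULL; no match; recursion stops.
SUM(lev) = 0 + 1 + 2 + 3 + 4 = 10.

10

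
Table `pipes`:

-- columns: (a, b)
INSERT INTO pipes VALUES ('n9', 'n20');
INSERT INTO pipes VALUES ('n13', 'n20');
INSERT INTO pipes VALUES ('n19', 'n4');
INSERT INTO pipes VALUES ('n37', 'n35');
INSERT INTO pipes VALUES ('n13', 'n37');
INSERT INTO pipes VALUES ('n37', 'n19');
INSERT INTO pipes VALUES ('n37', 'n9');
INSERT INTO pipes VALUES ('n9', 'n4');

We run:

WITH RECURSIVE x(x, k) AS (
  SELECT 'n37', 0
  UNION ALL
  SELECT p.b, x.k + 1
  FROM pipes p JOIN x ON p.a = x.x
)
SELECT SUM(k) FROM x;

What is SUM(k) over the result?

Base: (n37, k=0).
Iteration 1: edges from {n37} -> (n19, k=1), (n35, k=1), (n9, k=1).
Iteration 2: edges from {n19,n35,n9} -> (n20, k=2), (n4, k=2) x2. [UNION ALL keeps all 3 new rows, including repeats]
Iteration 3: no outgoing edges from {n20,n4}; recursion stops.
SUM(k) = 0 + 1 + 1 + 1 + 2 + 2 + 2 = 9.

9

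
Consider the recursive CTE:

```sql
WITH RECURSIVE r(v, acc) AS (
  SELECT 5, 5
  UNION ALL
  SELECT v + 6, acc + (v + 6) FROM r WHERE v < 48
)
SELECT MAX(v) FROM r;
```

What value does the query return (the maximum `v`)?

Base: v=5, acc=5.
Iteration 1: 5 < 48 holds -> v = 5 + 6 = 11, acc = 5 + 11 = 16.
Iteration 2: 11 < 48 holds -> v = 11 + 6 = 17, acc = 16 + 17 = 33.
Iteration 3: 17 < 48 holds -> v = 17 + 6 = 23, acc = 33 + 23 = 56.
Iteration 4: 23 < 48 holds -> v = 23 + 6 = 29, acc = 56 + 29 = 85.
Iteration 5: 29 < 48 holds -> v = 29 + 6 = 35, acc = 85 + 35 = 120.
Iteration 6: 35 < 48 holds -> v = 35 + 6 = 41, acc = 120 + 41 = 161.
Iteration 7: 41 < 48 holds -> v = 41 + 6 = 47, acc = 161 + 47 = 208.
Iteration 8: 47 < 48 holds -> v = 47 + 6 = 53, acc = 208 + 53 = 261.
Iteration 9: 53 < 48 fails; recursion stops.
v values: 5, 11, 17, 23, 29, 35, 41, 47, 53; the maximum is 53.

53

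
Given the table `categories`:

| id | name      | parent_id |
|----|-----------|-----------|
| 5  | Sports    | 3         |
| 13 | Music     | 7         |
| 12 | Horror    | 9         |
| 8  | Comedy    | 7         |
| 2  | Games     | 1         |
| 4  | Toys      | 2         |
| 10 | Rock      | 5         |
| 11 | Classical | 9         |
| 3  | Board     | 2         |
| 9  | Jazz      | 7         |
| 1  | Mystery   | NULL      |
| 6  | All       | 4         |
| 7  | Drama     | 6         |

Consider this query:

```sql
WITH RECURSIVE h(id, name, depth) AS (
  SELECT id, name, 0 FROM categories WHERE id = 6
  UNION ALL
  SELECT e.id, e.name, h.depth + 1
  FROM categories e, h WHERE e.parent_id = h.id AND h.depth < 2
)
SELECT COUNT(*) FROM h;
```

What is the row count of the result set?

Base: id=6 (All) at depth 0.
Iteration 1: rows with parent_id in {6} -> Drama (id 7, depth 1).
Iteration 2: rows with parent_id in {7} -> Comedy (id 8, depth 2), Jazz (id 9, depth 2), Music (id 13, depth 2).
Iteration 3: depth < 2 fails for all current rows; recursion stops.
Total rows emitted: 5.

5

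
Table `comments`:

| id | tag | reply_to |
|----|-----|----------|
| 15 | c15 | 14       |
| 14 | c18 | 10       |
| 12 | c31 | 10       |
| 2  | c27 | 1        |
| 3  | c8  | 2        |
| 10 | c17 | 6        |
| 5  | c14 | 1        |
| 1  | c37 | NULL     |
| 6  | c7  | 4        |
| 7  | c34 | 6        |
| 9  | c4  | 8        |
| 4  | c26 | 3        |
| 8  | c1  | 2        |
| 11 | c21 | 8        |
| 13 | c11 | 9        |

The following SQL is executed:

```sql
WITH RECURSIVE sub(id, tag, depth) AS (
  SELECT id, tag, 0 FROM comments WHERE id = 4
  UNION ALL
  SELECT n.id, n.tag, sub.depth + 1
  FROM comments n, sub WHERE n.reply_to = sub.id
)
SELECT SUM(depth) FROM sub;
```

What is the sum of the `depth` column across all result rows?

Base: id=4 (c26) at depth 0.
Iteration 1: rows with reply_to in {4} -> c7 (id 6, depth 1).
Iteration 2: rows with reply_to in {6} -> c34 (id 7, depth 2), c17 (id 10, depth 2).
Iteration 3: rows with reply_to in {7,10} -> c31 (id 12, depth 3), c18 (id 14, depth 3).
Iteration 4: rows with reply_to in {12,14} -> c15 (id 15, depth 4).
Iteration 5: no rows with reply_to in {15}; recursion stops.
SUM(depth) = 0 + 1 + 2 + 2 + 3 + 3 + 4 = 15.

15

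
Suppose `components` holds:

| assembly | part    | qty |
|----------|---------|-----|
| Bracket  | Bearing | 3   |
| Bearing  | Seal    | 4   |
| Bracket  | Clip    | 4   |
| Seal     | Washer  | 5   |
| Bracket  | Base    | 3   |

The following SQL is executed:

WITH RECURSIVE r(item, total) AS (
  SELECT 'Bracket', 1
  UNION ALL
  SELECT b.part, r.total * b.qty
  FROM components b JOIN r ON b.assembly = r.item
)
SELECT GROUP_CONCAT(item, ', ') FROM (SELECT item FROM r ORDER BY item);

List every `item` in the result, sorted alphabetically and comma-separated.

Base, Bearing, Bracket, Clip, Seal, Washer

Base: (Bracket, total=1).
Iteration 1: components of {Bracket} -> Base = 1*3 = 3, Bearing = 1*3 = 3, Clip = 1*4 = 4.
Iteration 2: components of {Base,Bearing,Clip} -> Seal = 3*4 = 12.
Iteration 3: components of {Seal} -> Washer = 12*5 = 60.
Iteration 4: no further components; recursion stops.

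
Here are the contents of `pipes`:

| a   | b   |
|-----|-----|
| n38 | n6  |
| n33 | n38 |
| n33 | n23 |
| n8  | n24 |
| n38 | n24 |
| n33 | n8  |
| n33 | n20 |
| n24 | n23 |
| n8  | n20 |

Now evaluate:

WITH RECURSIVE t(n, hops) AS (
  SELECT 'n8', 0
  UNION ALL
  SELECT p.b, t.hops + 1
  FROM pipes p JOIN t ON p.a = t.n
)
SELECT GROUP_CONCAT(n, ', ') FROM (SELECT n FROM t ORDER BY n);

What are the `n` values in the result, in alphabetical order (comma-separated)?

Base: (n8, hops=0).
Iteration 1: edges from {n8} -> (n20, hops=1), (n24, hops=1).
Iteration 2: edges from {n20,n24} -> (n23, hops=2).
Iteration 3: no outgoing edges from {n23}; recursion stops.

n20, n23, n24, n8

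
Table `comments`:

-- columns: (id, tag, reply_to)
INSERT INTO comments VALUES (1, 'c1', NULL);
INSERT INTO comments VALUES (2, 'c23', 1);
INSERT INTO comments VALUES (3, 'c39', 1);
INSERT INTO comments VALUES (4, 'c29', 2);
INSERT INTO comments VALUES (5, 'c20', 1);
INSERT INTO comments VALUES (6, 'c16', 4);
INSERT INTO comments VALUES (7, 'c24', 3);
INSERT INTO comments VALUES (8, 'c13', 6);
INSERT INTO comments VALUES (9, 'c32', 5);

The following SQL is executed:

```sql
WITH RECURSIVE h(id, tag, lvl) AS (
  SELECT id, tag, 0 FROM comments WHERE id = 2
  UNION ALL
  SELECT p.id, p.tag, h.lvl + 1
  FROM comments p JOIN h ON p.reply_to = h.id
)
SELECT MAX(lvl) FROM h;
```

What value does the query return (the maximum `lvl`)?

Base: id=2 (c23) at lvl 0.
Iteration 1: rows with reply_to in {2} -> c29 (id 4, lvl 1).
Iteration 2: rows with reply_to in {4} -> c16 (id 6, lvl 2).
Iteration 3: rows with reply_to in {6} -> c13 (id 8, lvl 3).
Iteration 4: no rows with reply_to in {8}; recursion stops.
lvl values: 0, 1, 2, 3; the maximum is 3.

3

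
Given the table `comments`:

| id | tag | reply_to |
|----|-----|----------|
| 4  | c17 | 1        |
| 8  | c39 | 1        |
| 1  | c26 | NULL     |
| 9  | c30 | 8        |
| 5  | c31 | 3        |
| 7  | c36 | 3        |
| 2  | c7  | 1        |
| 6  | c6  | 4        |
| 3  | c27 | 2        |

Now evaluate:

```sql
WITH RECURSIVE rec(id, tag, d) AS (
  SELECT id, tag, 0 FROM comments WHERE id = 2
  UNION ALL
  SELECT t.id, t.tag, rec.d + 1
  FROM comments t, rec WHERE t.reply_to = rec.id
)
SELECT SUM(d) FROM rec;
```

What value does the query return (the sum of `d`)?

Base: id=2 (c7) at d 0.
Iteration 1: rows with reply_to in {2} -> c27 (id 3, d 1).
Iteration 2: rows with reply_to in {3} -> c31 (id 5, d 2), c36 (id 7, d 2).
Iteration 3: no rows with reply_to in {5,7}; recursion stops.
SUM(d) = 0 + 1 + 2 + 2 = 5.

5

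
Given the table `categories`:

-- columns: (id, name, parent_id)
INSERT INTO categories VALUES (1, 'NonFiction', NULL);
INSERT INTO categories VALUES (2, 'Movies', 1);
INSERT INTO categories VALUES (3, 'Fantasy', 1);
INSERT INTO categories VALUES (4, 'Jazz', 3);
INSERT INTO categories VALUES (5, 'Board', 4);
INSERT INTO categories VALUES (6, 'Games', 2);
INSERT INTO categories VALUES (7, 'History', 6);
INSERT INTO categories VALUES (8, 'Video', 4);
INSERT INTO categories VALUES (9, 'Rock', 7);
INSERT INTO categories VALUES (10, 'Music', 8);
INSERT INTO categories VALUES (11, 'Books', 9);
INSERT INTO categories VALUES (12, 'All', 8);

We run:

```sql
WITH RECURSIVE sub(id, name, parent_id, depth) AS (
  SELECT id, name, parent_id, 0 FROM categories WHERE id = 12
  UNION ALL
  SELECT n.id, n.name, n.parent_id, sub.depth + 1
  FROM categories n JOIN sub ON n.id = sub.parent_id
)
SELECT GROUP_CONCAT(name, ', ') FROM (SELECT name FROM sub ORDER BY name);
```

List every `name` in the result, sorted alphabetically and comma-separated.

Base: id=12 (All), parent_id=8, depth 0.
Iteration 1: join on id=8 -> Video (id 8, parent_id=4, depth 1).
Iteration 2: join on id=4 -> Jazz (id 4, parent_id=3, depth 2).
Iteration 3: join on id=3 -> Fantasy (id 3, parent_id=1, depth 3).
Iteration 4: join on id=1 -> NonFiction (id 1, parent_id=NULL, depth 4).
Iteration 5: parent_id is NULL; no match; recursion stops.

All, Fantasy, Jazz, NonFiction, Video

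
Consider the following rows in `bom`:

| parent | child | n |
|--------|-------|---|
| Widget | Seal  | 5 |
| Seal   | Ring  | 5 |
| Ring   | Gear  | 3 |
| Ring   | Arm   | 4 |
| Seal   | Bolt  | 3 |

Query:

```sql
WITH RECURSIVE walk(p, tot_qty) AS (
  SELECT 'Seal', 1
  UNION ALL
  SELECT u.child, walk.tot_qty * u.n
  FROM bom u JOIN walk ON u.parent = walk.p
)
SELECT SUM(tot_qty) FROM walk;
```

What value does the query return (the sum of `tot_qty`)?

Base: (Seal, tot_qty=1).
Iteration 1: components of {Seal} -> Bolt = 1*3 = 3, Ring = 1*5 = 5.
Iteration 2: components of {Bolt,Ring} -> Arm = 5*4 = 20, Gear = 5*3 = 15.
Iteration 3: no further components; recursion stops.
SUM(tot_qty) = 1 + 5 + 3 + 15 + 20 = 44.

44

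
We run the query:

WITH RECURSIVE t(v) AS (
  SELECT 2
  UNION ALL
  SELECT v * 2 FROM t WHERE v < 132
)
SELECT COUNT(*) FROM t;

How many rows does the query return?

8

Base: v=2.
Iteration 1: 2 < 132 holds -> v = 2 * 2 = 4.
Iteration 2: 4 < 132 holds -> v = 4 * 2 = 8.
Iteration 3: 8 < 132 holds -> v = 8 * 2 = 16.
Iteration 4: 16 < 132 holds -> v = 16 * 2 = 32.
Iteration 5: 32 < 132 holds -> v = 32 * 2 = 64.
Iteration 6: 64 < 132 holds -> v = 64 * 2 = 128.
Iteration 7: 128 < 132 holds -> v = 128 * 2 = 256.
Iteration 8: 256 < 132 fails; recursion stops.
Total rows emitted: 8.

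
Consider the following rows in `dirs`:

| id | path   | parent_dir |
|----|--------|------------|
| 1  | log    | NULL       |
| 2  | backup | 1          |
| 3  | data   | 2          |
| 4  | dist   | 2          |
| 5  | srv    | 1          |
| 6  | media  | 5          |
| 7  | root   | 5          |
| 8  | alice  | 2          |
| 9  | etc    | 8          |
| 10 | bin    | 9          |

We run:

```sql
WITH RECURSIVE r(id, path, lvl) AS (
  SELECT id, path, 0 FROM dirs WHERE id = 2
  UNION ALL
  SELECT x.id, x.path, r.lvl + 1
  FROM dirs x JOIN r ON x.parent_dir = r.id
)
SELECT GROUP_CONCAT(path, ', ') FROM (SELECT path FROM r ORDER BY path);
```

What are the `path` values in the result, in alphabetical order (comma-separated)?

alice, backup, bin, data, dist, etc

Base: id=2 (backup) at lvl 0.
Iteration 1: rows with parent_dir in {2} -> data (id 3, lvl 1), dist (id 4, lvl 1), alice (id 8, lvl 1).
Iteration 2: rows with parent_dir in {3,4,8} -> etc (id 9, lvl 2).
Iteration 3: rows with parent_dir in {9} -> bin (id 10, lvl 3).
Iteration 4: no rows with parent_dir in {10}; recursion stops.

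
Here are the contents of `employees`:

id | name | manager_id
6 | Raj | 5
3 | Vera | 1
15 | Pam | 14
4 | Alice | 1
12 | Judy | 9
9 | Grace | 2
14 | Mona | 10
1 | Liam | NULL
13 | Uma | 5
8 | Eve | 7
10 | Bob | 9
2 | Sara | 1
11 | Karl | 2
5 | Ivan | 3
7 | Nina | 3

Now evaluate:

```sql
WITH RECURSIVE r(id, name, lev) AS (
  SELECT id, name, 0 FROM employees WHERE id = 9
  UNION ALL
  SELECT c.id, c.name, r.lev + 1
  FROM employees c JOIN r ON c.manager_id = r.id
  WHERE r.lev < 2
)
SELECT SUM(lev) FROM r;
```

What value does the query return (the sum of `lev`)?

Base: id=9 (Grace) at lev 0.
Iteration 1: rows with manager_id in {9} -> Bob (id 10, lev 1), Judy (id 12, lev 1).
Iteration 2: rows with manager_id in {10,12} -> Mona (id 14, lev 2).
Iteration 3: lev < 2 fails for all current rows; recursion stops.
SUM(lev) = 0 + 1 + 1 + 2 = 4.

4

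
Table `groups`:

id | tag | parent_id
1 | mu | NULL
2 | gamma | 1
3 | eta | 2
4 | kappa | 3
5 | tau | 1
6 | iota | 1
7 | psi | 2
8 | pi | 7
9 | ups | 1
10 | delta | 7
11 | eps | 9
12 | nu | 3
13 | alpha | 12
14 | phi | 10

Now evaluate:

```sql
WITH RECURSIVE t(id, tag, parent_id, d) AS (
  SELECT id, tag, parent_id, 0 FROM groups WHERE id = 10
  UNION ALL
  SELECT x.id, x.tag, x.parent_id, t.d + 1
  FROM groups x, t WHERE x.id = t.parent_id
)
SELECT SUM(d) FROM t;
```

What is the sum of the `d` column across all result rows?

Base: id=10 (delta), parent_id=7, d 0.
Iteration 1: join on id=7 -> psi (id 7, parent_id=2, d 1).
Iteration 2: join on id=2 -> gamma (id 2, parent_id=1, d 2).
Iteration 3: join on id=1 -> mu (id 1, parent_id=NULL, d 3).
Iteration 4: parent_id is NULL; no match; recursion stops.
SUM(d) = 0 + 1 + 2 + 3 = 6.

6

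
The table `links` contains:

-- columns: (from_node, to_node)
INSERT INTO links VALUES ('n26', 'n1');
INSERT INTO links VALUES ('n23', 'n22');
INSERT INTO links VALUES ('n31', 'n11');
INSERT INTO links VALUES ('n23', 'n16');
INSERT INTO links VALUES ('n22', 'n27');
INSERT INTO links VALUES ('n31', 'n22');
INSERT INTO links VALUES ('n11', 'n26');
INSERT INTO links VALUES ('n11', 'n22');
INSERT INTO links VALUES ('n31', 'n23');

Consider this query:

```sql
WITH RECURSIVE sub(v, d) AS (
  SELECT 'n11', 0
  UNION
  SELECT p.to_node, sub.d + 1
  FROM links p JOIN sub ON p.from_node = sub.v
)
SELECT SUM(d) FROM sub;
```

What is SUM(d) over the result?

Base: (n11, d=0).
Iteration 1: edges from {n11} -> (n22, d=1), (n26, d=1).
Iteration 2: edges from {n22,n26} -> (n1, d=2), (n27, d=2).
Iteration 3: no outgoing edges from {n1,n27}; recursion stops.
SUM(d) = 0 + 1 + 1 + 2 + 2 = 6.

6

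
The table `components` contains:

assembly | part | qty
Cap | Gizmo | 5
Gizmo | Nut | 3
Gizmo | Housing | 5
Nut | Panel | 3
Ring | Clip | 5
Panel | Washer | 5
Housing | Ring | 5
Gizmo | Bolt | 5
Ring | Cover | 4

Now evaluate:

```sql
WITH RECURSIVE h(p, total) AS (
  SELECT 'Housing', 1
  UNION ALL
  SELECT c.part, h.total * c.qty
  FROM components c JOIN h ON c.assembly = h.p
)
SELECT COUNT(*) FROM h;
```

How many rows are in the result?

4

Base: (Housing, total=1).
Iteration 1: components of {Housing} -> Ring = 1*5 = 5.
Iteration 2: components of {Ring} -> Clip = 5*5 = 25, Cover = 5*4 = 20.
Iteration 3: no further components; recursion stops.
Total rows emitted: 4.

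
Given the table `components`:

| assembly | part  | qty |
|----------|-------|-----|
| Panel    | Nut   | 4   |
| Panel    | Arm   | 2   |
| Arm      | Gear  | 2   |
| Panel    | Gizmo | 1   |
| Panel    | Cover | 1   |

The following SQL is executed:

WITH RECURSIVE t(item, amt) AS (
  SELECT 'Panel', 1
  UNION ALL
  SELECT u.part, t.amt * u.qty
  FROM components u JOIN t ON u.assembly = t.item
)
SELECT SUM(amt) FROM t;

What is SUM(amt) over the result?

Base: (Panel, amt=1).
Iteration 1: components of {Panel} -> Arm = 1*2 = 2, Cover = 1*1 = 1, Gizmo = 1*1 = 1, Nut = 1*4 = 4.
Iteration 2: components of {Arm,Cover,Gizmo,Nut} -> Gear = 2*2 = 4.
Iteration 3: no further components; recursion stops.
SUM(amt) = 1 + 2 + 1 + 1 + 4 + 4 = 13.

13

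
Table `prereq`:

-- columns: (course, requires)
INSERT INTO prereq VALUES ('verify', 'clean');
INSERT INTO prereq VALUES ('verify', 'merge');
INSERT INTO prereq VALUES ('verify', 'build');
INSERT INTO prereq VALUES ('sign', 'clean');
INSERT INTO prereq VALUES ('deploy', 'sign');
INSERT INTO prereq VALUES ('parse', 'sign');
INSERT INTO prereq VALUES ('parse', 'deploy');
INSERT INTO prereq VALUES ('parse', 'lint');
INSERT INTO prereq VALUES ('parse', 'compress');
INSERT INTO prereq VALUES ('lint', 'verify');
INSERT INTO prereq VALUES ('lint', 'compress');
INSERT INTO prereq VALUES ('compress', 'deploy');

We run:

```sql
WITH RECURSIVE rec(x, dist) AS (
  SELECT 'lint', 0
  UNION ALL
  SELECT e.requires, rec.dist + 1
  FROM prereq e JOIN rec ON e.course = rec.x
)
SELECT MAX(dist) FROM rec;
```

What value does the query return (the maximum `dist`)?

Base: (lint, dist=0).
Iteration 1: edges from {lint} -> (compress, dist=1), (verify, dist=1).
Iteration 2: edges from {compress,verify} -> (build, dist=2), (clean, dist=2), (deploy, dist=2), (merge, dist=2).
Iteration 3: edges from {build,clean,deploy,merge} -> (sign, dist=3).
Iteration 4: edges from {sign} -> (clean, dist=4).
Iteration 5: no outgoing edges from {clean}; recursion stops.
dist values: 0, 1, 1, 2, 2, 2, 2, 3, 4; the maximum is 4.

4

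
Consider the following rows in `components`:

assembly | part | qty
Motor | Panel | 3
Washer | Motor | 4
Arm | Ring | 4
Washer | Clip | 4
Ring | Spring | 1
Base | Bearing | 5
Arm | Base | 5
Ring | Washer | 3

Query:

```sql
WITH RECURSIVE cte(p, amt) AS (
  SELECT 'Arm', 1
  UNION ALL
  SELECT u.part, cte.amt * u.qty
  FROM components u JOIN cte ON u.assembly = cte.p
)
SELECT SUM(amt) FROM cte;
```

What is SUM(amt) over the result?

291

Base: (Arm, amt=1).
Iteration 1: components of {Arm} -> Base = 1*5 = 5, Ring = 1*4 = 4.
Iteration 2: components of {Base,Ring} -> Bearing = 5*5 = 25, Spring = 4*1 = 4, Washer = 4*3 = 12.
Iteration 3: components of {Bearing,Spring,Washer} -> Clip = 12*4 = 48, Motor = 12*4 = 48.
Iteration 4: components of {Clip,Motor} -> Panel = 48*3 = 144.
Iteration 5: no further components; recursion stops.
SUM(amt) = 1 + 5 + 4 + 25 + 12 + 4 + 48 + 48 + 144 = 291.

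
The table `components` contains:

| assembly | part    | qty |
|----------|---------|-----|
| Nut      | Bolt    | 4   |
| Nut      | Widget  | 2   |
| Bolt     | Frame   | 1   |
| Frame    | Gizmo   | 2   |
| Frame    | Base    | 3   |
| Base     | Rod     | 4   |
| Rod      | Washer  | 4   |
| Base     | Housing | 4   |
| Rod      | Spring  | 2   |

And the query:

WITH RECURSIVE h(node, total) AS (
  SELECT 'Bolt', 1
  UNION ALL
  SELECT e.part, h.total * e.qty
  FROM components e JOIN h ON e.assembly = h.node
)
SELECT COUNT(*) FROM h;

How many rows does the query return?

Base: (Bolt, total=1).
Iteration 1: components of {Bolt} -> Frame = 1*1 = 1.
Iteration 2: components of {Frame} -> Base = 1*3 = 3, Gizmo = 1*2 = 2.
Iteration 3: components of {Base,Gizmo} -> Housing = 3*4 = 12, Rod = 3*4 = 12.
Iteration 4: components of {Housing,Rod} -> Spring = 12*2 = 24, Washer = 12*4 = 48.
Iteration 5: no further components; recursion stops.
Total rows emitted: 8.

8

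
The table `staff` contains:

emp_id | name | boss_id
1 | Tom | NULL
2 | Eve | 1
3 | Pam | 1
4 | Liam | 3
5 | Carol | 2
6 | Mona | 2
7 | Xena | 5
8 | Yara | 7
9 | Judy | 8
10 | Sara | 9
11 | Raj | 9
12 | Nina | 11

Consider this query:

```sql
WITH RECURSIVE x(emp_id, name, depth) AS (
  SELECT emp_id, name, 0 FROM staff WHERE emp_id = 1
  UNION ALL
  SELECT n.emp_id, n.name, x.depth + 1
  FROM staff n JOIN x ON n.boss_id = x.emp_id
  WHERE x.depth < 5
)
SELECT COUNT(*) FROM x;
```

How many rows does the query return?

Base: emp_id=1 (Tom) at depth 0.
Iteration 1: rows with boss_id in {1} -> Eve (id 2, depth 1), Pam (id 3, depth 1).
Iteration 2: rows with boss_id in {2,3} -> Liam (id 4, depth 2), Carol (id 5, depth 2), Mona (id 6, depth 2).
Iteration 3: rows with boss_id in {4,5,6} -> Xena (id 7, depth 3).
Iteration 4: rows with boss_id in {7} -> Yara (id 8, depth 4).
Iteration 5: rows with boss_id in {8} -> Judy (id 9, depth 5).
Iteration 6: depth < 5 fails for all current rows; recursion stops.
Total rows emitted: 9.

9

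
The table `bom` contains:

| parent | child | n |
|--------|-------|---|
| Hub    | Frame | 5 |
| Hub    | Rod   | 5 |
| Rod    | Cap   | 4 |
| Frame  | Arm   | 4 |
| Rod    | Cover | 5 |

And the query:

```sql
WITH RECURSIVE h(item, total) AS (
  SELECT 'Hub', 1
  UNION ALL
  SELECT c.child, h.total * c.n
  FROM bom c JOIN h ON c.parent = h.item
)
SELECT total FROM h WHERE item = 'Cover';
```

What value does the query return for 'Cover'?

Base: (Hub, total=1).
Iteration 1: components of {Hub} -> Frame = 1*5 = 5, Rod = 1*5 = 5.
Iteration 2: components of {Frame,Rod} -> Arm = 5*4 = 20, Cap = 5*4 = 20, Cover = 5*5 = 25.
Iteration 3: no further components; recursion stops.

25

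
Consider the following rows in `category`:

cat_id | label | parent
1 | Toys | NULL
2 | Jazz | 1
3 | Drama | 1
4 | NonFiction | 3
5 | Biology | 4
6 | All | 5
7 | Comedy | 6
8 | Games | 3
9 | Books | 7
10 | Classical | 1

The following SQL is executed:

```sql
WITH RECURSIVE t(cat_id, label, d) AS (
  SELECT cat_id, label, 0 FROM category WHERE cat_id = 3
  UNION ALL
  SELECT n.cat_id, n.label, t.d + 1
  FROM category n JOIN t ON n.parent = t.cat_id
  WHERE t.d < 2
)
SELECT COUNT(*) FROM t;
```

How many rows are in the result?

4

Base: cat_id=3 (Drama) at d 0.
Iteration 1: rows with parent in {3} -> NonFiction (id 4, d 1), Games (id 8, d 1).
Iteration 2: rows with parent in {4,8} -> Biology (id 5, d 2).
Iteration 3: d < 2 fails for all current rows; recursion stops.
Total rows emitted: 4.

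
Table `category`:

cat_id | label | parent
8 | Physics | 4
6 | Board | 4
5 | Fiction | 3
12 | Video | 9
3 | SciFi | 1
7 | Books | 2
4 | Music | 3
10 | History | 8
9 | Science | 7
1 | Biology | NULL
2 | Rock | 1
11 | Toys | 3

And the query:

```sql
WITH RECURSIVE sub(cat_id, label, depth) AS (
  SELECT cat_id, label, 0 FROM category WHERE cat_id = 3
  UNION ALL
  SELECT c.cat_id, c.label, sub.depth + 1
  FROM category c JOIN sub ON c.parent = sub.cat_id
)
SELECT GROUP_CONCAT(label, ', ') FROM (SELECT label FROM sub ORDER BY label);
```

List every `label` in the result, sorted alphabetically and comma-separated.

Base: cat_id=3 (SciFi) at depth 0.
Iteration 1: rows with parent in {3} -> Music (id 4, depth 1), Fiction (id 5, depth 1), Toys (id 11, depth 1).
Iteration 2: rows with parent in {4,5,11} -> Board (id 6, depth 2), Physics (id 8, depth 2).
Iteration 3: rows with parent in {6,8} -> History (id 10, depth 3).
Iteration 4: no rows with parent in {10}; recursion stops.

Board, Fiction, History, Music, Physics, SciFi, Toys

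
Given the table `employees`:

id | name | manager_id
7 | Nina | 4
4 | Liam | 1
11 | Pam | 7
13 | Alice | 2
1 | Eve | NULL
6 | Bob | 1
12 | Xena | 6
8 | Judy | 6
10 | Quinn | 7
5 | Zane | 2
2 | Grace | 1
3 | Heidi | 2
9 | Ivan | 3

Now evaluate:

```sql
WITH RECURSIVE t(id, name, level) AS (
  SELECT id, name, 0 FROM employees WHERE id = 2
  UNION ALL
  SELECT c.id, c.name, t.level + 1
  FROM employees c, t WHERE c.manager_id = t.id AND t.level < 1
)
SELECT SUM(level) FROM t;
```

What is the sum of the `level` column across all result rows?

3

Base: id=2 (Grace) at level 0.
Iteration 1: rows with manager_id in {2} -> Heidi (id 3, level 1), Zane (id 5, level 1), Alice (id 13, level 1).
Iteration 2: level < 1 fails for all current rows; recursion stops.
SUM(level) = 0 + 1 + 1 + 1 = 3.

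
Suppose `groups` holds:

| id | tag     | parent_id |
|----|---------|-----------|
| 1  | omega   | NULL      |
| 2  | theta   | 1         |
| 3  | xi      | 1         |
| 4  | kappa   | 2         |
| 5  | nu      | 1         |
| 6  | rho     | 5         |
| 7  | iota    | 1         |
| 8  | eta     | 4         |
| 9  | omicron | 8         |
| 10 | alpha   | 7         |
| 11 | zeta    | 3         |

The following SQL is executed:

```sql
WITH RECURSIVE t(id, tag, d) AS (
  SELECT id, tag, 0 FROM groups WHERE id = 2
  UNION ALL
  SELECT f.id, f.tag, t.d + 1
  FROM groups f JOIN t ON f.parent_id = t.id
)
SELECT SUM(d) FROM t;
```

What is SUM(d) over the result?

Base: id=2 (theta) at d 0.
Iteration 1: rows with parent_id in {2} -> kappa (id 4, d 1).
Iteration 2: rows with parent_id in {4} -> eta (id 8, d 2).
Iteration 3: rows with parent_id in {8} -> omicron (id 9, d 3).
Iteration 4: no rows with parent_id in {9}; recursion stops.
SUM(d) = 0 + 1 + 2 + 3 = 6.

6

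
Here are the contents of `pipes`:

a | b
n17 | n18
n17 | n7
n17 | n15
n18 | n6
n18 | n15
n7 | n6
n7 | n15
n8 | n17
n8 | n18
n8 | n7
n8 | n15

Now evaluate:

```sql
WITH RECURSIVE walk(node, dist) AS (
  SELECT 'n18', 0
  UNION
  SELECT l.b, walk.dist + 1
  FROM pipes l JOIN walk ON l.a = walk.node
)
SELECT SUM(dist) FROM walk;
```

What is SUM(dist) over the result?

Base: (n18, dist=0).
Iteration 1: edges from {n18} -> (n15, dist=1), (n6, dist=1).
Iteration 2: no outgoing edges from {n15,n6}; recursion stops.
SUM(dist) = 0 + 1 + 1 = 2.

2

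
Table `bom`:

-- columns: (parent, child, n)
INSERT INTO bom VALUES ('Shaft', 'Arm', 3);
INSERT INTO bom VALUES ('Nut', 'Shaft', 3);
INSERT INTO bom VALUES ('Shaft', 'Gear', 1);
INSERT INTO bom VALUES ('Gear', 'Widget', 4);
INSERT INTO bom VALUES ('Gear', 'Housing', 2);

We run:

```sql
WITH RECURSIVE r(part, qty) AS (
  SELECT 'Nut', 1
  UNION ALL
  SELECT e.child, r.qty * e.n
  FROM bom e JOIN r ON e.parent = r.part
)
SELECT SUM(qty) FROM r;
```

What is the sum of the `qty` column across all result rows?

Base: (Nut, qty=1).
Iteration 1: components of {Nut} -> Shaft = 1*3 = 3.
Iteration 2: components of {Shaft} -> Arm = 3*3 = 9, Gear = 3*1 = 3.
Iteration 3: components of {Arm,Gear} -> Housing = 3*2 = 6, Widget = 3*4 = 12.
Iteration 4: no further components; recursion stops.
SUM(qty) = 1 + 3 + 3 + 9 + 12 + 6 = 34.

34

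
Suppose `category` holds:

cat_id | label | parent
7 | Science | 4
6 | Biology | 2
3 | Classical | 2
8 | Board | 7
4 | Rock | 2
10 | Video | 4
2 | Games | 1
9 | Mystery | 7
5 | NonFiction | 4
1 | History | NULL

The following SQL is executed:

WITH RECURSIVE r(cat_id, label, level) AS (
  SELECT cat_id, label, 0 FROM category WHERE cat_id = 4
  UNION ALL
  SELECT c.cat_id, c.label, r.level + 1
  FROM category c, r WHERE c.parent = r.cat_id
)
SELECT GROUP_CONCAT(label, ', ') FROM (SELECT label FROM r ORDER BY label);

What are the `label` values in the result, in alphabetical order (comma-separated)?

Base: cat_id=4 (Rock) at level 0.
Iteration 1: rows with parent in {4} -> NonFiction (id 5, level 1), Science (id 7, level 1), Video (id 10, level 1).
Iteration 2: rows with parent in {5,7,10} -> Board (id 8, level 2), Mystery (id 9, level 2).
Iteration 3: no rows with parent in {8,9}; recursion stops.

Board, Mystery, NonFiction, Rock, Science, Video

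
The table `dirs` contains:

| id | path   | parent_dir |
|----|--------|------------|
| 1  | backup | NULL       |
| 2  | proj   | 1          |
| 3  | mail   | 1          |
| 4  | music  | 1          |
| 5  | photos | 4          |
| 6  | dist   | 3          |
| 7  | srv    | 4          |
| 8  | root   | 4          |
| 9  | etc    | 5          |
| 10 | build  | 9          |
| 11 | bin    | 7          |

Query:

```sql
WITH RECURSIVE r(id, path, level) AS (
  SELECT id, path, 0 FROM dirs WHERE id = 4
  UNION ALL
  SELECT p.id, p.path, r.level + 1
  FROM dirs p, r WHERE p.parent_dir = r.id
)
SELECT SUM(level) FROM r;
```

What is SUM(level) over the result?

10

Base: id=4 (music) at level 0.
Iteration 1: rows with parent_dir in {4} -> photos (id 5, level 1), srv (id 7, level 1), root (id 8, level 1).
Iteration 2: rows with parent_dir in {5,7,8} -> etc (id 9, level 2), bin (id 11, level 2).
Iteration 3: rows with parent_dir in {9,11} -> build (id 10, level 3).
Iteration 4: no rows with parent_dir in {10}; recursion stops.
SUM(level) = 0 + 1 + 1 + 1 + 2 + 2 + 3 = 10.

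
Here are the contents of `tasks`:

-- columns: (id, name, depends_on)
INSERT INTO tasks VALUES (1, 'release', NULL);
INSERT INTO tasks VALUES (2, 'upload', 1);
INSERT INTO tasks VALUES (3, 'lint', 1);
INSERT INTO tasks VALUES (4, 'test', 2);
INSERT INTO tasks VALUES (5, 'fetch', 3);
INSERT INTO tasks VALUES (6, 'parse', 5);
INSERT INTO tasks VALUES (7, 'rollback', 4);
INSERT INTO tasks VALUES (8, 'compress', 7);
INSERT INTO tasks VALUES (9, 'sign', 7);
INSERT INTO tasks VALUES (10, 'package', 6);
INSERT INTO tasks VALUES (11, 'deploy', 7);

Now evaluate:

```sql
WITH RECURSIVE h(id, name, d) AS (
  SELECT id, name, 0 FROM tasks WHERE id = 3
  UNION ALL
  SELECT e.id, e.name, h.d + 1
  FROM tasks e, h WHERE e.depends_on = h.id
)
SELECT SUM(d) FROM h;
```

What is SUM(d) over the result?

Base: id=3 (lint) at d 0.
Iteration 1: rows with depends_on in {3} -> fetch (id 5, d 1).
Iteration 2: rows with depends_on in {5} -> parse (id 6, d 2).
Iteration 3: rows with depends_on in {6} -> package (id 10, d 3).
Iteration 4: no rows with depends_on in {10}; recursion stops.
SUM(d) = 0 + 1 + 2 + 3 = 6.

6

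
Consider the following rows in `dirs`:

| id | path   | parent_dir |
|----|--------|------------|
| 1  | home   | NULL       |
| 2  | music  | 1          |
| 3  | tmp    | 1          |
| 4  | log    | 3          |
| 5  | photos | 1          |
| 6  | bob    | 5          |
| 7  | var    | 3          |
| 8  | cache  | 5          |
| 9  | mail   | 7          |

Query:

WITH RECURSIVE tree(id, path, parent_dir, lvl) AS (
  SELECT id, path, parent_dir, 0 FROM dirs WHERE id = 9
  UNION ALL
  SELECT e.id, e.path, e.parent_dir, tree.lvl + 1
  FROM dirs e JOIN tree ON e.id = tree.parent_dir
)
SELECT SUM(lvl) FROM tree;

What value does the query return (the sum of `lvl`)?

Base: id=9 (mail), parent_dir=7, lvl 0.
Iteration 1: join on id=7 -> var (id 7, parent_dir=3, lvl 1).
Iteration 2: join on id=3 -> tmp (id 3, parent_dir=1, lvl 2).
Iteration 3: join on id=1 -> home (id 1, parent_dir=NULL, lvl 3).
Iteration 4: parent_dir is NULL; no match; recursion stops.
SUM(lvl) = 0 + 1 + 2 + 3 = 6.

6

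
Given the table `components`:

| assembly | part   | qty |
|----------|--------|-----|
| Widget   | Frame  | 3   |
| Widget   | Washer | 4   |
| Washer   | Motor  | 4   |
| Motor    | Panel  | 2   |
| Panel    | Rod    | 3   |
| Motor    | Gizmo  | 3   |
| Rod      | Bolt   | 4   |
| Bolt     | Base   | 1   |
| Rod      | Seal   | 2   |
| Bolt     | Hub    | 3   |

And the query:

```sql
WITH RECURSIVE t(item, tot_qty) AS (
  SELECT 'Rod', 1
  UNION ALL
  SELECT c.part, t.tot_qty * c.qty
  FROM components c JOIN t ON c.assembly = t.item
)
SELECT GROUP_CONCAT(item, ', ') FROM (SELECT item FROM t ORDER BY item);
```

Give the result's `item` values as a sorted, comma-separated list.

Base, Bolt, Hub, Rod, Seal

Base: (Rod, tot_qty=1).
Iteration 1: components of {Rod} -> Bolt = 1*4 = 4, Seal = 1*2 = 2.
Iteration 2: components of {Bolt,Seal} -> Base = 4*1 = 4, Hub = 4*3 = 12.
Iteration 3: no further components; recursion stops.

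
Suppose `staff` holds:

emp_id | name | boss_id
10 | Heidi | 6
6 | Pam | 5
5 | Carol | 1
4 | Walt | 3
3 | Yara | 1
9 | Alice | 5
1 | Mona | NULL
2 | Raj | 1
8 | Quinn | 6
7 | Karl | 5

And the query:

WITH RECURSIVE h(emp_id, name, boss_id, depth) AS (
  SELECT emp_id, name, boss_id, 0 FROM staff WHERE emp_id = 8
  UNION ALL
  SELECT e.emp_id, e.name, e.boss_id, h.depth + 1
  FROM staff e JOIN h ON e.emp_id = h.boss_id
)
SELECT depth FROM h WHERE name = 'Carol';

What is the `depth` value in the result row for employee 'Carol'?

2

Base: emp_id=8 (Quinn), boss_id=6, depth 0.
Iteration 1: join on emp_id=6 -> Pam (id 6, boss_id=5, depth 1).
Iteration 2: join on emp_id=5 -> Carol (id 5, boss_id=1, depth 2).
Iteration 3: join on emp_id=1 -> Mona (id 1, boss_id=NULL, depth 3).
Iteration 4: boss_id is NULL; no match; recursion stops.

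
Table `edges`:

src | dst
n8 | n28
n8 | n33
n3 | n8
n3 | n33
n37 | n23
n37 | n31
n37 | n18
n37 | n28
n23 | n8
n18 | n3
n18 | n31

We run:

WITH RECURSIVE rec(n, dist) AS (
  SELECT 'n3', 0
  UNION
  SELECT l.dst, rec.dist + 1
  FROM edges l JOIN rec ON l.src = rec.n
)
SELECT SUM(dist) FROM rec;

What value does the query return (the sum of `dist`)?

6

Base: (n3, dist=0).
Iteration 1: edges from {n3} -> (n33, dist=1), (n8, dist=1).
Iteration 2: edges from {n33,n8} -> (n28, dist=2), (n33, dist=2).
Iteration 3: no outgoing edges from {n28,n33}; recursion stops.
SUM(dist) = 0 + 1 + 1 + 2 + 2 = 6.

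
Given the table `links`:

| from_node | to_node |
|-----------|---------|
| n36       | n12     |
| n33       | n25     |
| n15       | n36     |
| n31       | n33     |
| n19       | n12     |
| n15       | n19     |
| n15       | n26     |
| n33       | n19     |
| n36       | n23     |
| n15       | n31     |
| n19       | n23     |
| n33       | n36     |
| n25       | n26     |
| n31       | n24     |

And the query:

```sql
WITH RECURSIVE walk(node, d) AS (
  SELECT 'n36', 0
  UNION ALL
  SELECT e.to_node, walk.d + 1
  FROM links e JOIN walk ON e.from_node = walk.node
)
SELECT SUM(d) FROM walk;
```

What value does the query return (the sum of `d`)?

Base: (n36, d=0).
Iteration 1: edges from {n36} -> (n12, d=1), (n23, d=1).
Iteration 2: no outgoing edges from {n12,n23}; recursion stops.
SUM(d) = 0 + 1 + 1 = 2.

2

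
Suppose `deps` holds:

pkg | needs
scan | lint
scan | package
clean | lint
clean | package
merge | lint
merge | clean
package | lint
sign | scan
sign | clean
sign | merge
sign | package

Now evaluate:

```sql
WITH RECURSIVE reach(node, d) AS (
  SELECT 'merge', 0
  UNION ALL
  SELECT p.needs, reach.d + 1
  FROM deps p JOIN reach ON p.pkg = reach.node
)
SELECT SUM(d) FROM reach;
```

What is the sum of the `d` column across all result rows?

9

Base: (merge, d=0).
Iteration 1: edges from {merge} -> (clean, d=1), (lint, d=1).
Iteration 2: edges from {clean,lint} -> (lint, d=2), (package, d=2).
Iteration 3: edges from {lint,package} -> (lint, d=3).
Iteration 4: no outgoing edges from {lint}; recursion stops.
SUM(d) = 0 + 1 + 1 + 2 + 2 + 3 = 9.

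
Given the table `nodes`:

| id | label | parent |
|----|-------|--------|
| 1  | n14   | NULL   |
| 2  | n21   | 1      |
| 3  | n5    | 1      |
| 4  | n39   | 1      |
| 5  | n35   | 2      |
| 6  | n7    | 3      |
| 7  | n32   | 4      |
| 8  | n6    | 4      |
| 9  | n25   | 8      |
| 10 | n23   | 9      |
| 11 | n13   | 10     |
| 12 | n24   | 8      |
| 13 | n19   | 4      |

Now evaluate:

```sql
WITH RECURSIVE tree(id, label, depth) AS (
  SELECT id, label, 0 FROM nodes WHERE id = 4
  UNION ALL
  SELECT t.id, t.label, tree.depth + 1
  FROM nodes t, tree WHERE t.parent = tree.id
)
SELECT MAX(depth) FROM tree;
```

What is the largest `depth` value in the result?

4

Base: id=4 (n39) at depth 0.
Iteration 1: rows with parent in {4} -> n32 (id 7, depth 1), n6 (id 8, depth 1), n19 (id 13, depth 1).
Iteration 2: rows with parent in {7,8,13} -> n25 (id 9, depth 2), n24 (id 12, depth 2).
Iteration 3: rows with parent in {9,12} -> n23 (id 10, depth 3).
Iteration 4: rows with parent in {10} -> n13 (id 11, depth 4).
Iteration 5: no rows with parent in {11}; recursion stops.
depth values: 0, 1, 1, 1, 2, 2, 3, 4; the maximum is 4.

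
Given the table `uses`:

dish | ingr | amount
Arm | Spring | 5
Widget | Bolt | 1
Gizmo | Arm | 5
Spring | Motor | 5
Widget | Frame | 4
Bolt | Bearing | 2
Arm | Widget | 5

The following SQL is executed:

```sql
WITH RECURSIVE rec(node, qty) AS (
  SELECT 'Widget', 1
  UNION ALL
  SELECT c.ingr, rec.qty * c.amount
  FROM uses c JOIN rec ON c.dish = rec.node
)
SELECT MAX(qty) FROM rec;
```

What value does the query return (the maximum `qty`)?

4

Base: (Widget, qty=1).
Iteration 1: components of {Widget} -> Bolt = 1*1 = 1, Frame = 1*4 = 4.
Iteration 2: components of {Bolt,Frame} -> Bearing = 1*2 = 2.
Iteration 3: no further components; recursion stops.
qty values: 1, 1, 4, 2; the maximum is 4.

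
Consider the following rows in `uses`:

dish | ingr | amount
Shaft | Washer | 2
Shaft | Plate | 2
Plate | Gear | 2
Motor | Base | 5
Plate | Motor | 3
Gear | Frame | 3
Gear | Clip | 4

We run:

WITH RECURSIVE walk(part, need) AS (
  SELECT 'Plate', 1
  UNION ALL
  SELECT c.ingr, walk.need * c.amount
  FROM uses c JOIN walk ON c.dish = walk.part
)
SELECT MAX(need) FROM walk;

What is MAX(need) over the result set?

15

Base: (Plate, need=1).
Iteration 1: components of {Plate} -> Gear = 1*2 = 2, Motor = 1*3 = 3.
Iteration 2: components of {Gear,Motor} -> Base = 3*5 = 15, Clip = 2*4 = 8, Frame = 2*3 = 6.
Iteration 3: no further components; recursion stops.
need values: 1, 2, 3, 6, 8, 15; the maximum is 15.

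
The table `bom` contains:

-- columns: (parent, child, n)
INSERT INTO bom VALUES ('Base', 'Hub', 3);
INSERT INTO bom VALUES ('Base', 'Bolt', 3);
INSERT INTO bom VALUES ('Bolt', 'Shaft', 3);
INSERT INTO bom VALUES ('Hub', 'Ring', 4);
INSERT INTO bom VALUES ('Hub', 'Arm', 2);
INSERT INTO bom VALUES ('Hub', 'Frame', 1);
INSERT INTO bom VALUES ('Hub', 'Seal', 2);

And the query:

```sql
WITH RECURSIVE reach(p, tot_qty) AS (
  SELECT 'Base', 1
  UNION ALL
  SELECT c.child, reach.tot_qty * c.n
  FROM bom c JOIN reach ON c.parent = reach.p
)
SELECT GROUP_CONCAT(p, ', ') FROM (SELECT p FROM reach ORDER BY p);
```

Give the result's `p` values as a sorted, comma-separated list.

Arm, Base, Bolt, Frame, Hub, Ring, Seal, Shaft

Base: (Base, tot_qty=1).
Iteration 1: components of {Base} -> Bolt = 1*3 = 3, Hub = 1*3 = 3.
Iteration 2: components of {Bolt,Hub} -> Arm = 3*2 = 6, Frame = 3*1 = 3, Ring = 3*4 = 12, Seal = 3*2 = 6, Shaft = 3*3 = 9.
Iteration 3: no further components; recursion stops.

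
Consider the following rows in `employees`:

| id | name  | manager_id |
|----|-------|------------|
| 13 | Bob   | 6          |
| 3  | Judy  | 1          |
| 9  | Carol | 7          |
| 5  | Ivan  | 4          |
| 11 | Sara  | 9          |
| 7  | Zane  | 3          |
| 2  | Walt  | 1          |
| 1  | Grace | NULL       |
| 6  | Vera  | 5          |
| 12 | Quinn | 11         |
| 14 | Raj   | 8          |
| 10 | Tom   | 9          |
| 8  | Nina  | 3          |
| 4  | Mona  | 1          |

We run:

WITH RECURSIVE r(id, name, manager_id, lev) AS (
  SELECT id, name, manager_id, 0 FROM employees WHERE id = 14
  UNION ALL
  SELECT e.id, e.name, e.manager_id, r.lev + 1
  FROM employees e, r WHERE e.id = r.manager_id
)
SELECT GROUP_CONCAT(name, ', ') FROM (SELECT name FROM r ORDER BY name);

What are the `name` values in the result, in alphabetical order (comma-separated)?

Grace, Judy, Nina, Raj

Base: id=14 (Raj), manager_id=8, lev 0.
Iteration 1: join on id=8 -> Nina (id 8, manager_id=3, lev 1).
Iteration 2: join on id=3 -> Judy (id 3, manager_id=1, lev 2).
Iteration 3: join on id=1 -> Grace (id 1, manager_id=NULL, lev 3).
Iteration 4: manager_id is NULL; no match; recursion stops.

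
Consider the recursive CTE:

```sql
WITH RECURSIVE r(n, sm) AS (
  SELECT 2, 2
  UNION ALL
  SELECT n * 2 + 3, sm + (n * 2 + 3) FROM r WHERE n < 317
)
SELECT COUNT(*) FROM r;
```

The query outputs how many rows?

Base: n=2, sm=2.
Iteration 1: 2 < 317 holds -> n = 2 * 2 + 3 = 7, sm = 2 + 7 = 9.
Iteration 2: 7 < 317 holds -> n = 7 * 2 + 3 = 17, sm = 9 + 17 = 26.
Iteration 3: 17 < 317 holds -> n = 17 * 2 + 3 = 37, sm = 26 + 37 = 63.
Iteration 4: 37 < 317 holds -> n = 37 * 2 + 3 = 77, sm = 63 + 77 = 140.
Iteration 5: 77 < 317 holds -> n = 77 * 2 + 3 = 157, sm = 140 + 157 = 297.
Iteration 6: 157 < 317 holds -> n = 157 * 2 + 3 = 317, sm = 297 + 317 = 614.
Iteration 7: 317 < 317 fails; recursion stops.
Total rows emitted: 7.

7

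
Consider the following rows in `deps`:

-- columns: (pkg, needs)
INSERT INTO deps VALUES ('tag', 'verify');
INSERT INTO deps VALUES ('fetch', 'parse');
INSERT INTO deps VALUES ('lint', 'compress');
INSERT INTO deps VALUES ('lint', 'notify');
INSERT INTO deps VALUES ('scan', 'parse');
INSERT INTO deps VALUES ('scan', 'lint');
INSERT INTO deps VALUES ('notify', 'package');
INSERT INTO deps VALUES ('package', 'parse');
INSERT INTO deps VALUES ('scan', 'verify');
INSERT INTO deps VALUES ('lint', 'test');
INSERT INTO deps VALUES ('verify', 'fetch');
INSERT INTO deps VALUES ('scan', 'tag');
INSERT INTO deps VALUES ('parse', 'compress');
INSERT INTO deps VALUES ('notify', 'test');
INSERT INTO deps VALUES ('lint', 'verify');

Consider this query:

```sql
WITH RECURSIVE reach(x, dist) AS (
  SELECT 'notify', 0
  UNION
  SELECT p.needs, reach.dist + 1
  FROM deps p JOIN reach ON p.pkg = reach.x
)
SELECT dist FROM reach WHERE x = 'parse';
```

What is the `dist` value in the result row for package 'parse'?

2

Base: (notify, dist=0).
Iteration 1: edges from {notify} -> (package, dist=1), (test, dist=1).
Iteration 2: edges from {package,test} -> (parse, dist=2).
Iteration 3: edges from {parse} -> (compress, dist=3).
Iteration 4: no outgoing edges from {compress}; recursion stops.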